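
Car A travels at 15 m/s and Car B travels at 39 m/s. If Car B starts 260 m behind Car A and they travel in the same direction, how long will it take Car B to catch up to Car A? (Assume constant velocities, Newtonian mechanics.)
Relative speed: v_rel = 39 - 15 = 24 m/s
Time to catch: t = d₀/v_rel = 260/24 = 10.83 s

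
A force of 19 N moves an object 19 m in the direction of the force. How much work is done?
W = Fd = 19×19 = 361.0 J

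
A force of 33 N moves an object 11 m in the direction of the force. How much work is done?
W = Fd = 33×11 = 363.0 J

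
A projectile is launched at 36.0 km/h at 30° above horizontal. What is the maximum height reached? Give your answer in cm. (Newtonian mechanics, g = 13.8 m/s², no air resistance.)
H = v₀²sin²(θ)/(2g) (with unit conversion) = 90.58 cm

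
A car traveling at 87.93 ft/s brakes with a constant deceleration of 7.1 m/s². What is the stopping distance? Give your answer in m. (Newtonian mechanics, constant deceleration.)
d = v₀² / (2a) (with unit conversion) = 50.58 m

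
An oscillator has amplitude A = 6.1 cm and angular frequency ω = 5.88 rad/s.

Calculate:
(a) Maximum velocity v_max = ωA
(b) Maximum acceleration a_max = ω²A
v_max = ωA = 5.88×0.061 = 0.3587 m/s
a_max = ω²A = 5.88²×0.061 = 2.109 m/s²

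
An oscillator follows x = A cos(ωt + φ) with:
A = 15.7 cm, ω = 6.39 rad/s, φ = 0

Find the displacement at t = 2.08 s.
x = A cos(ωt + φ) = 15.7×cos(6.39×2.08 + 0) = 11.75 cm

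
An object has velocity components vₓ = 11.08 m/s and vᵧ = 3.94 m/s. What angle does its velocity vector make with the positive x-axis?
θ = arctan(vᵧ/vₓ) = arctan(3.94/11.08) = 19.58°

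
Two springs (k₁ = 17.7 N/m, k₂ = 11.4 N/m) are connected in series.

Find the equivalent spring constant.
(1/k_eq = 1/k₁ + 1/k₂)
1/k_eq = 1/17.7 + 1/11.4 = 0.14422; k_eq = 6.934 N/m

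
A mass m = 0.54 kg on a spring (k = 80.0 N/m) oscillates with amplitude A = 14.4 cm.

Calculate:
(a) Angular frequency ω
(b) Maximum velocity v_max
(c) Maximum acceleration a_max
ω = √(k/m) = √(80.0/0.54) = 12.17 rad/s
v_max = ωA = 12.17×0.144 = 1.753 m/s
a_max = ω²A = 12.17²×0.144 = 21.33 m/s²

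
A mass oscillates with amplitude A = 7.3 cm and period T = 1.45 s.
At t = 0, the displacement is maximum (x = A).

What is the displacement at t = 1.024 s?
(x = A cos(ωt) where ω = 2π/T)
ω = 2π/T = 2π/1.45 = 4.333 rad/s
x = A cos(ωt) = 7.3×cos(4.333×1.024) = -1.983 cm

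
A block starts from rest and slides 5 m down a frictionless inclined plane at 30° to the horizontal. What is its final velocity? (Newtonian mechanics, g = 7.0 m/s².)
a = g sin(θ) = 7.0 × sin(30°) = 3.5 m/s²
v = √(2ad) = √(2 × 3.5 × 5) = 5.92 m/s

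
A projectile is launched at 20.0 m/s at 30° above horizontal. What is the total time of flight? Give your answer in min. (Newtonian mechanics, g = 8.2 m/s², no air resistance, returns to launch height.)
T = 2v₀sin(θ)/g (with unit conversion) = 0.04065 min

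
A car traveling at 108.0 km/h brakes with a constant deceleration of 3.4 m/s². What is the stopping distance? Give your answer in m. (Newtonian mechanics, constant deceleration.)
d = v₀² / (2a) (with unit conversion) = 132.4 m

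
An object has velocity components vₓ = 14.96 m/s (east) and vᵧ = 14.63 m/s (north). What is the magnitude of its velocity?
|v| = √(vₓ² + vᵧ²) = √(14.96² + 14.63²) = √(437.839) = 20.92 m/s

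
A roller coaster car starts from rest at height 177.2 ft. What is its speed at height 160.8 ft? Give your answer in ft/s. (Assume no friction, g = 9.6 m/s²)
mgh₁ = ½mv₂² + mgh₂ → v₂ = √(2g(h₁−h₂)) = √(2×9.6×(54.01−49.01)) = 9.797 m/s = 32.14 ft/s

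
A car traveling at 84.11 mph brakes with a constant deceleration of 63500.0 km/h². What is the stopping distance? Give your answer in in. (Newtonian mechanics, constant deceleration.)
d = v₀² / (2a) (with unit conversion) = 5680.0 in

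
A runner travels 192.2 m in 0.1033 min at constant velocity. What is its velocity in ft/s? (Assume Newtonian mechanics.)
v = d/t (with unit conversion) = 101.7 ft/s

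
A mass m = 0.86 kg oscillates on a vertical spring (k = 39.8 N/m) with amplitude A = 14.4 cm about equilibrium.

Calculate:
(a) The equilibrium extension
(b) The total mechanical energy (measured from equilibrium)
x_eq = mg/k = 0.86×9.81/39.8 = 0.212 m = 21.2 cm
E = ½kA² = ½×39.8×(0.144)² = 0.4126 J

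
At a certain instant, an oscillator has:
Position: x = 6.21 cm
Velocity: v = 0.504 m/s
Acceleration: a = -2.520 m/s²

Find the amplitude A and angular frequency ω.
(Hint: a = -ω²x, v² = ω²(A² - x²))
a = −ω²x → ω = √(|a|/x) = √(2.52/0.0621) = 6.37 rad/s
v² = ω²(A² − x²) → A = √(x² + v²/ω²) = √(0.0621² + 0.504²/6.37²) = 0.1006 m = 10.06 cm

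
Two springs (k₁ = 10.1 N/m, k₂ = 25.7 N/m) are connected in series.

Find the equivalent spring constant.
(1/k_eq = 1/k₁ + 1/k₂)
1/k_eq = 1/10.1 + 1/25.7 = 0.13792; k_eq = 7.251 N/m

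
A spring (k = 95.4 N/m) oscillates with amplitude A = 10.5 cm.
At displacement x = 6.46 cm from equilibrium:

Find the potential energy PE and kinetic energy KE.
E_total = ½kA² = ½×95.4×(0.105)² = 0.5259 J
PE = ½kx² = ½×95.4×(0.0646)² = 0.1991 J
KE = E_total − PE = 0.3268 J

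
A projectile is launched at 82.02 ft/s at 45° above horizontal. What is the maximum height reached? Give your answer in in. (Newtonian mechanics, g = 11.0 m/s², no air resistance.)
H = v₀²sin²(θ)/(2g) (with unit conversion) = 559.2 in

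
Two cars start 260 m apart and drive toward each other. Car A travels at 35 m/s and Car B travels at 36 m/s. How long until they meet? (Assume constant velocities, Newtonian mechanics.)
Combined speed: v_combined = 35 + 36 = 71 m/s
Time to meet: t = d/71 = 260/71 = 3.66 s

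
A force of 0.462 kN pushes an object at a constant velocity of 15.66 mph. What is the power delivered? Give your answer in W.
P = Fv = 462 N × 7.001 m/s = 3234 W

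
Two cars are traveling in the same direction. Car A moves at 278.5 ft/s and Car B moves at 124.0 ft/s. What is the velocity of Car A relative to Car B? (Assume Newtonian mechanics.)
v_rel = v_A - v_B = 278.5 - 124.0 = 154.5 ft/s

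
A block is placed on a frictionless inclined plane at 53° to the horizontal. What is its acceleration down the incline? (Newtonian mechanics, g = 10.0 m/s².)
a = g sin(θ) = 10.0 × sin(53°) = 10.0 × 0.7986 = 7.99 m/s²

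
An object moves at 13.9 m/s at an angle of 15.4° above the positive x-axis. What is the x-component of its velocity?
vₓ = v cos(θ) = 13.9 × cos(15.4°) = 13.4 m/s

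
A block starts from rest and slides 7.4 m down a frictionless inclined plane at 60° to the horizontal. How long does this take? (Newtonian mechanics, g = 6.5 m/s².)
a = g sin(θ) = 6.5 × sin(60°) = 5.63 m/s²
t = √(2d/a) = √(2 × 7.4 / 5.63) = 1.62 s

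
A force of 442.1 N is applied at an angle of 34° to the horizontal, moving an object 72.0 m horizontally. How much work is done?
W = Fd cosθ = 442.1×72.0×cos(34°) = 26389.0 J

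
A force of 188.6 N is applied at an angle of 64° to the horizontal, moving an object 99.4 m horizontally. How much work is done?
W = Fd cosθ = 188.6×99.4×cos(64°) = 8218.1 J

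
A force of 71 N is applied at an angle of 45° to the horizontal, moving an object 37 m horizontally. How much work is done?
W = Fd cosθ = 71×37×cos(45°) = 1857.6 J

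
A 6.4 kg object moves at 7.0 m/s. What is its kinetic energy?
KE = ½mv² = ½×6.4×7.0² = 156.8 J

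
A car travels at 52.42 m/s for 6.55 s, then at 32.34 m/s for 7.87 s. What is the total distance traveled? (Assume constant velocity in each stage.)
d₁ = v₁t₁ = 52.42 × 6.55 = 343.351 m
d₂ = v₂t₂ = 32.34 × 7.87 = 254.516 m
d_total = 343.351 + 254.516 = 597.87 m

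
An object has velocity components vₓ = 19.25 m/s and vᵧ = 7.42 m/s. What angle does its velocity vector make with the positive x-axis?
θ = arctan(vᵧ/vₓ) = arctan(7.42/19.25) = 21.08°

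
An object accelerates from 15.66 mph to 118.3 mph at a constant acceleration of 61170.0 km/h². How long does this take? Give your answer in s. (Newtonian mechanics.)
t = (v - v₀)/a (with unit conversion) = 9.721 s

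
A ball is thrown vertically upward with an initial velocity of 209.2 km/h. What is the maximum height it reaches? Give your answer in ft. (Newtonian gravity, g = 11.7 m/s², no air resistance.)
h_max = v₀²/(2g) (with unit conversion) = 473.5 ft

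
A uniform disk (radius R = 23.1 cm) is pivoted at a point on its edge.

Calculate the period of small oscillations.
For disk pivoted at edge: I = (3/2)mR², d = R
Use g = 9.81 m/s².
I/m = (3/2)R² = 0.08004 m²; d = R = 0.231 m
T = 2π√((3/2)R²/(gR)) = 2π√(3R/(2g)) = 1.181 s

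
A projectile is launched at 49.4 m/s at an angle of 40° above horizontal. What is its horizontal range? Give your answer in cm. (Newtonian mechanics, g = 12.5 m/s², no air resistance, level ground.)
R = v₀² sin(2θ) / g (with unit conversion) = 19230.0 cm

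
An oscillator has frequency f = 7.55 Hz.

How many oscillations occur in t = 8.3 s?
n = f×t = 7.55×8.3 = 62.67 oscillations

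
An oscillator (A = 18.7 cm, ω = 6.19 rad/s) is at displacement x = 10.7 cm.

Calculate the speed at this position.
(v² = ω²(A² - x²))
v = ω√(A² − x²) = 6.19×√(0.187² − 0.107²) = 0.9493 m/s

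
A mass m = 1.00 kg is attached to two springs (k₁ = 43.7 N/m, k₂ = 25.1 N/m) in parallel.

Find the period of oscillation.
k_eq = k₁+k₂ = 68.8 N/m
T = 2π√(m/k_eq) = 2π√(1.0/68.8) = 0.7575 s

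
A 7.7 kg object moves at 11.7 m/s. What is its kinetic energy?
KE = ½mv² = ½×7.7×11.7² = 527.0265 J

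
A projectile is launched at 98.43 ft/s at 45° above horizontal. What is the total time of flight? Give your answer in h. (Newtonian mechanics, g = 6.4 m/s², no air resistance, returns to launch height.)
T = 2v₀sin(θ)/g (with unit conversion) = 0.001842 h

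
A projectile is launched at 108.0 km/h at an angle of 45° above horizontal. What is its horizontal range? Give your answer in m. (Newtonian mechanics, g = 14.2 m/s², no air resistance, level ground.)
R = v₀² sin(2θ) / g (with unit conversion) = 63.38 m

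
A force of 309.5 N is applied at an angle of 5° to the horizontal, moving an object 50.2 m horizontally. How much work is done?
W = Fd cosθ = 309.5×50.2×cos(5°) = 15478.0 J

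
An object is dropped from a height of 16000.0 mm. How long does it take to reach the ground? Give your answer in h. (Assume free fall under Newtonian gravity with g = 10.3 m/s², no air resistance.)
t = √(2h/g) (with unit conversion) = 0.0004896 h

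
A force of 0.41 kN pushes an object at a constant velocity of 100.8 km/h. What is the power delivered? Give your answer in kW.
P = Fv = 410 N × 28 m/s = 1.148e+04 W = 11.48 kW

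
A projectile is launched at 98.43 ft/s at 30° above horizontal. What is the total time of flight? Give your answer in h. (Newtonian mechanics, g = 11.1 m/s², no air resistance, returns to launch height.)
T = 2v₀sin(θ)/g (with unit conversion) = 0.0007508 h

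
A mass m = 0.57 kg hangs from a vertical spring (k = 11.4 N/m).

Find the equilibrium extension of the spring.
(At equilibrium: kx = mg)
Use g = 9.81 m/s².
x_eq = mg/k = 0.57×9.81/11.4 = 0.4905 m = 49.05 cm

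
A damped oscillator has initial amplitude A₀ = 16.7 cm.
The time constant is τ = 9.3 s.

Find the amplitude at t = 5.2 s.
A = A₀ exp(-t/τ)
A = A₀ exp(−t/τ) = 16.7×exp(−5.2/9.3) = 9.547 cm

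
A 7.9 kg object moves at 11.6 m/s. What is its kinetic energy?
KE = ½mv² = ½×7.9×11.6² = 531.512 J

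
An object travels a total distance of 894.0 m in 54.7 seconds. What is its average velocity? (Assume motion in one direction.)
v_avg = Δd / Δt = 894.0 / 54.7 = 16.34 m/s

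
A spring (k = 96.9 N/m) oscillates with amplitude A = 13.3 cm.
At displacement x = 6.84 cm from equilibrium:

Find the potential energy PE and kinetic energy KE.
E_total = ½kA² = ½×96.9×(0.133)² = 0.857 J
PE = ½kx² = ½×96.9×(0.0684)² = 0.2267 J
KE = E_total − PE = 0.6304 J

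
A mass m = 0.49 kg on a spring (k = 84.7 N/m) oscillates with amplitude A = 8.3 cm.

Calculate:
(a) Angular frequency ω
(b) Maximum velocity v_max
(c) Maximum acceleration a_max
ω = √(k/m) = √(84.7/0.49) = 13.15 rad/s
v_max = ωA = 13.15×0.083 = 1.091 m/s
a_max = ω²A = 13.15²×0.083 = 14.35 m/s²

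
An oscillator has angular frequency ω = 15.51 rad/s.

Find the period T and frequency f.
T = 2π/ω = 2π/15.51 = 0.4051 s; f = ω/2π = 2.468 Hz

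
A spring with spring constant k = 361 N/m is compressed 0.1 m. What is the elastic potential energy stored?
PE = ½kx² = ½×361×0.1² = 1.805 J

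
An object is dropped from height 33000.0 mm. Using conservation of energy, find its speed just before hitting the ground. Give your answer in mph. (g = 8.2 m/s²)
mgh = ½mv² → v = √(2gh) = √(2×8.2×33) = 23.26 m/s = 52.04 mph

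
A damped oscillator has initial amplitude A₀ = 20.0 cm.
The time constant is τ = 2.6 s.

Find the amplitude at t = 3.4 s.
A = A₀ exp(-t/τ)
A = A₀ exp(−t/τ) = 20.0×exp(−3.4/2.6) = 5.409 cm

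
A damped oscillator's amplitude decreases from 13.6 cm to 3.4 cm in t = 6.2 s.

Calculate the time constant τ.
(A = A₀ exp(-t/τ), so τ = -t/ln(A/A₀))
A/A₀ = 3.4/13.6 = 0.25; ln(A/A₀) = -1.386
τ = −t/ln(A/A₀) = −6.2/-1.386 = 4.472 s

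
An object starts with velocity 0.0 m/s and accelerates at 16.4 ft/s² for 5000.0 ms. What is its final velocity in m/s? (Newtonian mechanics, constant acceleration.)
v = v₀ + at (with unit conversion) = 24.99 m/s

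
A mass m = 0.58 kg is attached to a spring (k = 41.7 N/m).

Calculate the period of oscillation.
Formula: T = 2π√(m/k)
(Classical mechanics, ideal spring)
T = 2π√(m/k) = 2π√(0.58/41.7) = 0.741 s; f = 1/T = 1.35 Hz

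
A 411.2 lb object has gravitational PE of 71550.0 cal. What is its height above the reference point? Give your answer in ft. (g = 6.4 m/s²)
PE = mgh → h = PE/(mg) = 2.994e+05 J / (186.5 kg × 6.4 m/s²) = 250.8 m = 822.8 ft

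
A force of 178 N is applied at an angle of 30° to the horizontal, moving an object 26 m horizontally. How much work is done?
W = Fd cosθ = 178×26×cos(30°) = 4008.0 J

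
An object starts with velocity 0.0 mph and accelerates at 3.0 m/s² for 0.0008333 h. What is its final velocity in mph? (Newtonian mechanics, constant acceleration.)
v = v₀ + at (with unit conversion) = 20.13 mph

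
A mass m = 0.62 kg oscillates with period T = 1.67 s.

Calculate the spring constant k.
T = 2π√(m/k) → k = m(2π/T)² = 0.62×(2π/1.67)² = 8.776 N/m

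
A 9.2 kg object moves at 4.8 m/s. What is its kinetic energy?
KE = ½mv² = ½×9.2×4.8² = 105.984 J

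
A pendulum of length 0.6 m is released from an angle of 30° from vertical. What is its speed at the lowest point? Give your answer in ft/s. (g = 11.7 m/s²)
h = L(1 − cosθ) = 0.6×(1 − cos30°) = 0.08038 m
v = √(2gh) = √(2×11.7×0.08038) = 1.371 m/s = 4.5 ft/s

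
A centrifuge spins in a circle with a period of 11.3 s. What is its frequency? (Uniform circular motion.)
f = 1/T = 1/11.3 = 0.0885 Hz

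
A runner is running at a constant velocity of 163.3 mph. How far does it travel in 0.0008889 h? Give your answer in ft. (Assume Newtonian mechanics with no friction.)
d = vt (with unit conversion) = 766.4 ft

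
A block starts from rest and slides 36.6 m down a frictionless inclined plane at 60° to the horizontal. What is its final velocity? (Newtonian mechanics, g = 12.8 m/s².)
a = g sin(θ) = 12.8 × sin(60°) = 11.09 m/s²
v = √(2ad) = √(2 × 11.09 × 36.6) = 28.49 m/s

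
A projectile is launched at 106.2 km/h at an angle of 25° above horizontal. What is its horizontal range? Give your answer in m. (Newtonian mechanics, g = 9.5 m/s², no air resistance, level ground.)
R = v₀² sin(2θ) / g (with unit conversion) = 70.17 m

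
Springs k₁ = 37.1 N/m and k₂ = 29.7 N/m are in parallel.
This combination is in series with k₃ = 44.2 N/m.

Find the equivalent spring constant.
k₁₂ = k₁ + k₂ = 66.8 N/m (parallel)
1/k_eq = 1/k₁₂ + 1/k₃ → k_eq = 26.6 N/m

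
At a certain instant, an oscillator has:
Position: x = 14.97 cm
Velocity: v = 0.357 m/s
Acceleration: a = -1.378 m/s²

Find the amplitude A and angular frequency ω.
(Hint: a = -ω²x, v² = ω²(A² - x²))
a = −ω²x → ω = √(|a|/x) = √(1.378/0.1497) = 3.034 rad/s
v² = ω²(A² − x²) → A = √(x² + v²/ω²) = √(0.1497² + 0.357²/3.034²) = 0.1904 m = 19.04 cm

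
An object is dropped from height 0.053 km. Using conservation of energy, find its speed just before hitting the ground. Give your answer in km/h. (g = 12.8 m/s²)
mgh = ½mv² → v = √(2gh) = √(2×12.8×53) = 36.83 m/s = 132.6 km/h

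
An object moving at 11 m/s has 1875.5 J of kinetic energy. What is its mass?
KE = ½mv² → m = 2KE/v² = 2×1875.5/11² = 31.0 kg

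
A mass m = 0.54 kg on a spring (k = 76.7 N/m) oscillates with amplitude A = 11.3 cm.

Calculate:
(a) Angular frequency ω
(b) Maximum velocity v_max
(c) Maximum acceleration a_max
ω = √(k/m) = √(76.7/0.54) = 11.92 rad/s
v_max = ωA = 11.92×0.113 = 1.347 m/s
a_max = ω²A = 11.92²×0.113 = 16.05 m/s²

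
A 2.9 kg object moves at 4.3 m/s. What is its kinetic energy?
KE = ½mv² = ½×2.9×4.3² = 26.8105 J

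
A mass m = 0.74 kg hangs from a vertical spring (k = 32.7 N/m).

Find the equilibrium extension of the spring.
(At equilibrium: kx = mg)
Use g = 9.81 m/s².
x_eq = mg/k = 0.74×9.81/32.7 = 0.222 m = 22.2 cm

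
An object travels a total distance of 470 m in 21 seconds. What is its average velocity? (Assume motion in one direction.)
v_avg = Δd / Δt = 470 / 21 = 22.38 m/s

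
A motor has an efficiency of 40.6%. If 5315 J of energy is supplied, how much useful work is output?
W_out = η × W_in = 0.406 × 5315 = 2157.9 J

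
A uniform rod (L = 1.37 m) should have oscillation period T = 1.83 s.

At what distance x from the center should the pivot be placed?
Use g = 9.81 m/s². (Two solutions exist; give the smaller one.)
T = 2π√((L²/12 + x²)/(gx)). Let c = T²g/(4π²) = 0.8322.
x² − cx + L²/12 = 0 → x = (c − √(c² − L²/3))/2 = 0.2868 m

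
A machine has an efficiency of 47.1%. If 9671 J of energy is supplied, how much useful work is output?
W_out = η × W_in = 0.471 × 9671 = 4555.0 J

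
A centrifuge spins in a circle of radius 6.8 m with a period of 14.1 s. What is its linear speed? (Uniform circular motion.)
v = 2πr/T = 2π×6.8/14.1 = 3.03 m/s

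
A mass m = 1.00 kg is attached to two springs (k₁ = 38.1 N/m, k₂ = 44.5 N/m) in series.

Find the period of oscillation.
k_eq = k₁k₂/(k₁+k₂) = 20.53 N/m
T = 2π√(m/k_eq) = 2π√(1.0/20.53) = 1.387 s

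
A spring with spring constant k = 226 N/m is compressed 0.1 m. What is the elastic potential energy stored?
PE = ½kx² = ½×226×0.1² = 1.13 J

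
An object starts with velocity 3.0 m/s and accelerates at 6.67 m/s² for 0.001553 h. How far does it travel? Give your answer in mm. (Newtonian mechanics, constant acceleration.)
d = v₀t + ½at² (with unit conversion) = 121000.0 mm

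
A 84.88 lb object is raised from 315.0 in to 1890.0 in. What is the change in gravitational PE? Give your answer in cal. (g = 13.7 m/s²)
ΔPE = mg(h₂ − h₁) = 38.5 kg × 13.7 m/s² × (48.01 − 8.001) m = 2.11e+04 J = 5043.0 cal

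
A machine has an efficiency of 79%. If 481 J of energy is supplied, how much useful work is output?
W_out = η × W_in = 0.79 × 481 = 379.99 J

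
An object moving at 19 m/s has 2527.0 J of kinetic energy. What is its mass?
KE = ½mv² → m = 2KE/v² = 2×2527.0/19² = 14.0 kg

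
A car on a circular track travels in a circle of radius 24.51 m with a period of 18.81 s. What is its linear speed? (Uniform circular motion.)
v = 2πr/T = 2π×24.51/18.81 = 8.19 m/s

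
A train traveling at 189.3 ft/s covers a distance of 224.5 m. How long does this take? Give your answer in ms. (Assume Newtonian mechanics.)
t = d/v (with unit conversion) = 3891.0 ms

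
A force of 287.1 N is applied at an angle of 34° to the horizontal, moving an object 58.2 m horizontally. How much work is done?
W = Fd cosθ = 287.1×58.2×cos(34°) = 13853.0 J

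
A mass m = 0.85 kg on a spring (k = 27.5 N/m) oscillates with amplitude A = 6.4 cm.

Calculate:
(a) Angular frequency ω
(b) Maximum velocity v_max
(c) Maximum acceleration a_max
ω = √(k/m) = √(27.5/0.85) = 5.688 rad/s
v_max = ωA = 5.688×0.064 = 0.364 m/s
a_max = ω²A = 5.688²×0.064 = 2.071 m/s²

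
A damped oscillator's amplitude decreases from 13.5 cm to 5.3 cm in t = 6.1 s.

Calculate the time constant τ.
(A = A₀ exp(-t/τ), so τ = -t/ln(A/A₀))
A/A₀ = 5.3/13.5 = 0.3926; ln(A/A₀) = -0.935
τ = −t/ln(A/A₀) = −6.1/-0.935 = 6.524 s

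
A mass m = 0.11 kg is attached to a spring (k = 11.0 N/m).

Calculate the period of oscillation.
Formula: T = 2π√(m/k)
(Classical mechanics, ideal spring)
T = 2π√(m/k) = 2π√(0.11/11.0) = 0.6283 s; f = 1/T = 1.592 Hz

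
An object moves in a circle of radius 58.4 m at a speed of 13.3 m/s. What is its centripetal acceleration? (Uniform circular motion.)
a_c = v²/r = 13.3²/58.4 = 176.89/58.4 = 3.03 m/s²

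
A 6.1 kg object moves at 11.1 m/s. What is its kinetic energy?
KE = ½mv² = ½×6.1×11.1² = 375.7905 J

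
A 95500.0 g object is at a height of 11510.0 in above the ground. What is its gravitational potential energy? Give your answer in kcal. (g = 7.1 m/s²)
PE = mgh = 95.5 kg × 7.1 m/s² × 292.4 m = 1.982e+05 J = 47.38 kcal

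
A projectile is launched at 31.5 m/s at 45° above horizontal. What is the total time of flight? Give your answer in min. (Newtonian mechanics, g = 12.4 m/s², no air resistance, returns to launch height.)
T = 2v₀sin(θ)/g (with unit conversion) = 0.05988 min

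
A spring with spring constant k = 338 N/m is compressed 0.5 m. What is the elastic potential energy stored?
PE = ½kx² = ½×338×0.5² = 42.25 J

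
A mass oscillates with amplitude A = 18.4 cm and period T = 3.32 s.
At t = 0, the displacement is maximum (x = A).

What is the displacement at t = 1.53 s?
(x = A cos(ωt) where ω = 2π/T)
ω = 2π/T = 2π/3.32 = 1.893 rad/s
x = A cos(ωt) = 18.4×cos(1.893×1.53) = -17.85 cm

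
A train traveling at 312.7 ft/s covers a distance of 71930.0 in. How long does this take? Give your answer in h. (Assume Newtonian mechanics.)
t = d/v (with unit conversion) = 0.005325 h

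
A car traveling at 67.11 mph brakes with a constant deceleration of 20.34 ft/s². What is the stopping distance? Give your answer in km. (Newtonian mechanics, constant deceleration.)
d = v₀² / (2a) (with unit conversion) = 0.07259 km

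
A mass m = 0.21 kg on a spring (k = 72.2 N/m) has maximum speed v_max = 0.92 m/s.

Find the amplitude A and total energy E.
½mv²_max = ½kA² → A = v_max√(m/k) = 0.92×√(0.21/72.2) = 0.04962 m = 4.962 cm
E = ½mv²_max = ½×0.21×0.92² = 0.08887 J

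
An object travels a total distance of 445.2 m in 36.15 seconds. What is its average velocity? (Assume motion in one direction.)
v_avg = Δd / Δt = 445.2 / 36.15 = 12.32 m/s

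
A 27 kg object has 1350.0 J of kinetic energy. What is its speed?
KE = ½mv² → v = √(2KE/m) = √(2×1350.0/27) = 10.0 m/s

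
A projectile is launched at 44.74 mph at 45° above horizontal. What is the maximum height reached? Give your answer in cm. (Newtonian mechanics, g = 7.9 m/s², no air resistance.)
H = v₀²sin²(θ)/(2g) (with unit conversion) = 1266.0 cm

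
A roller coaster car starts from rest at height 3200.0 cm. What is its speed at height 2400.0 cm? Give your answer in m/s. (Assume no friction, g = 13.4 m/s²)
mgh₁ = ½mv₂² + mgh₂ → v₂ = √(2g(h₁−h₂)) = √(2×13.4×(32−24)) = 14.64 m/s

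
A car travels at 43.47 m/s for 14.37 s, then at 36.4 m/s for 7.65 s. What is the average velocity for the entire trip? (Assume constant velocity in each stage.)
d₁ = v₁t₁ = 43.47 × 14.37 = 624.664 m
d₂ = v₂t₂ = 36.4 × 7.65 = 278.46 m
d_total = 903.12 m, t_total = 22.02 s
v_avg = d_total/t_total = 903.12/22.02 = 41.01 m/s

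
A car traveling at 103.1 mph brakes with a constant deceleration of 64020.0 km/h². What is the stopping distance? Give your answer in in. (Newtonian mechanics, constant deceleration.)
d = v₀² / (2a) (with unit conversion) = 8465.0 in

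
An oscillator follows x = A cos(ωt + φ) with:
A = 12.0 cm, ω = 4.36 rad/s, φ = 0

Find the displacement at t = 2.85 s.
x = A cos(ωt + φ) = 12.0×cos(4.36×2.85 + 0) = 11.88 cm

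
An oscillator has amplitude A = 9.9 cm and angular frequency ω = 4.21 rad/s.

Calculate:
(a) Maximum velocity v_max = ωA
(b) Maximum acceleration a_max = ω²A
v_max = ωA = 4.21×0.099 = 0.4168 m/s
a_max = ω²A = 4.21²×0.099 = 1.755 m/s²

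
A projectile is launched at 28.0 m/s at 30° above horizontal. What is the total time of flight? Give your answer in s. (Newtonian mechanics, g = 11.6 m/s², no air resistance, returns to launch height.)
T = 2v₀sin(θ)/g = 2.414 s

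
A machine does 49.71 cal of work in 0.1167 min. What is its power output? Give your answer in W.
P = W/t = 208 J / 7.002 s = 29.7 W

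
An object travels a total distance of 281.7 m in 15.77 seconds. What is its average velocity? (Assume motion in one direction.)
v_avg = Δd / Δt = 281.7 / 15.77 = 17.86 m/s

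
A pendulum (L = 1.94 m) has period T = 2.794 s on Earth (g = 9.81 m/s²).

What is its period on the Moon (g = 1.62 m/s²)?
T = 2π√(L/g), so T_moon/T_earth = √(g_earth/g_moon)
T_moon = 2π√(1.94/1.62) = 6.876 s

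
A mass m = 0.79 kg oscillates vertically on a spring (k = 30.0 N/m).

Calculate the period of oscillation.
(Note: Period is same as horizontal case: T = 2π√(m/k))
T = 2π√(m/k) = 2π√(0.79/30.0) = 1.02 s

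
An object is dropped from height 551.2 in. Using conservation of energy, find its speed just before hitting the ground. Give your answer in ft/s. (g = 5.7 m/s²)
mgh = ½mv² → v = √(2gh) = √(2×5.7×14) = 12.63 m/s = 41.45 ft/s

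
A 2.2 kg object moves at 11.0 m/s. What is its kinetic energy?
KE = ½mv² = ½×2.2×11.0² = 133.1 J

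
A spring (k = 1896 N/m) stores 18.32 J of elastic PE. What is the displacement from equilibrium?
PE = ½kx² → x = √(2PE/k) = √(2×18.32/1896) = 0.139 m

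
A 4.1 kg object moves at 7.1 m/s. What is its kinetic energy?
KE = ½mv² = ½×4.1×7.1² = 103.3405 J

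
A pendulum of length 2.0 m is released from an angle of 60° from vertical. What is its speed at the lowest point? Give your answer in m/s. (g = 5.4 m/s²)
h = L(1 − cosθ) = 2.0×(1 − cos60°) = 1 m
v = √(2gh) = √(2×5.4×1) = 3.286 m/s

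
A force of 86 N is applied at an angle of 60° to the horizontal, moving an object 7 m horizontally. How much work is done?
W = Fd cosθ = 86×7×cos(60°) = 301.0 J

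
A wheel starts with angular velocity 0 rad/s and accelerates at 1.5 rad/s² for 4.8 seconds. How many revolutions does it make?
θ = ω₀t + ½αt² = 0×4.8 + ½×1.5×4.8² = 17.28 rad
Revolutions = θ/(2π) = 17.28/(2π) = 2.75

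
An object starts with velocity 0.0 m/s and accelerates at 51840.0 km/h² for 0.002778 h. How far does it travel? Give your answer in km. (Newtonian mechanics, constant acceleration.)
d = v₀t + ½at² (with unit conversion) = 0.2 km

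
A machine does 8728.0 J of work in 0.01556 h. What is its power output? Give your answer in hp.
P = W/t = 8728 J / 56.02 s = 155.8 W = 0.2089 hp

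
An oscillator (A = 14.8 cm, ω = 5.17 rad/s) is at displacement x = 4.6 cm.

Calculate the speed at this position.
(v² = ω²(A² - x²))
v = ω√(A² − x²) = 5.17×√(0.148² − 0.046²) = 0.7273 m/s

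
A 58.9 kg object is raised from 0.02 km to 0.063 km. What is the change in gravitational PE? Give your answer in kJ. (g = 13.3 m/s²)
ΔPE = mg(h₂ − h₁) = 58.9 kg × 13.3 m/s² × (63 − 20) m = 3.368e+04 J = 33.68 kJ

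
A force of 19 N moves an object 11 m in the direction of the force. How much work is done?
W = Fd = 19×11 = 209.0 J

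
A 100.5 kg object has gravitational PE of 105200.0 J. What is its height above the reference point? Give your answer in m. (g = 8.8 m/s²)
PE = mgh → h = PE/(mg) = 1.052e+05 J / (100.5 kg × 8.8 m/s²) = 119 m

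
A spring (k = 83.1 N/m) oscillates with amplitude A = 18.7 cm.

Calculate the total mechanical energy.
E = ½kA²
E = ½kA² = ½×83.1×(0.187)² = 1.453 J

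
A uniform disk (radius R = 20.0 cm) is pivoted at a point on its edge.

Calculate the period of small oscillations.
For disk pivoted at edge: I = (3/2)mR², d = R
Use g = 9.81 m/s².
I/m = (3/2)R² = 0.06 m²; d = R = 0.2 m
T = 2π√((3/2)R²/(gR)) = 2π√(3R/(2g)) = 1.099 s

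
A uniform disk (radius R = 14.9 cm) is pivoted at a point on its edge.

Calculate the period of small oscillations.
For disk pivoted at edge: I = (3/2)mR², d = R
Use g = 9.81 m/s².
I/m = (3/2)R² = 0.0333 m²; d = R = 0.149 m
T = 2π√((3/2)R²/(gR)) = 2π√(3R/(2g)) = 0.9484 s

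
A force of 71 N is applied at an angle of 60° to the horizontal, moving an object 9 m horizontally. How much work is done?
W = Fd cosθ = 71×9×cos(60°) = 319.5 J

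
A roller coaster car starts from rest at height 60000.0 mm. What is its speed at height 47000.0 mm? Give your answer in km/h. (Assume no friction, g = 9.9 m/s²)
mgh₁ = ½mv₂² + mgh₂ → v₂ = √(2g(h₁−h₂)) = √(2×9.9×(60−47)) = 16.04 m/s = 57.76 km/h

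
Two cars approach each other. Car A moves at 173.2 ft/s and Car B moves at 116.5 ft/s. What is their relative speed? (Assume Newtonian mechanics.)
v_rel = v_A + v_B = 173.2 + 116.5 = 289.7 ft/s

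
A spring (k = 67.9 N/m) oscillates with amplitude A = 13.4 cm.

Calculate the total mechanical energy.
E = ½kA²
E = ½kA² = ½×67.9×(0.134)² = 0.6096 J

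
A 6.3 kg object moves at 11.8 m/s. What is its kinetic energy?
KE = ½mv² = ½×6.3×11.8² = 438.606 J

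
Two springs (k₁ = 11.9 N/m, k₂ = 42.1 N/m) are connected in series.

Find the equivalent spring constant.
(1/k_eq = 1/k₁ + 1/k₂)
1/k_eq = 1/11.9 + 1/42.1 = 0.10779; k_eq = 9.278 N/m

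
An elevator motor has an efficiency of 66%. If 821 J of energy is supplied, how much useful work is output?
W_out = η × W_in = 0.66 × 821 = 541.86 J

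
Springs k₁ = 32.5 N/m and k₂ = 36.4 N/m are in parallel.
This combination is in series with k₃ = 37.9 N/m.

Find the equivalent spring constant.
k₁₂ = k₁ + k₂ = 68.9 N/m (parallel)
1/k_eq = 1/k₁₂ + 1/k₃ → k_eq = 24.45 N/m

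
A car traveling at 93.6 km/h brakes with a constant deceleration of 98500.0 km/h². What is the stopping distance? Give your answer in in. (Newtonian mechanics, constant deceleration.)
d = v₀² / (2a) (with unit conversion) = 1751.0 in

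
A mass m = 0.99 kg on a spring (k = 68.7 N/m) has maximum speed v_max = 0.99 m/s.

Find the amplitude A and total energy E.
½mv²_max = ½kA² → A = v_max√(m/k) = 0.99×√(0.99/68.7) = 0.1188 m = 11.88 cm
E = ½mv²_max = ½×0.99×0.99² = 0.4851 J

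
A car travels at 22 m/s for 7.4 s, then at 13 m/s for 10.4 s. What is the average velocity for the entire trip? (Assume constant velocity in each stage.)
d₁ = v₁t₁ = 22 × 7.4 = 162.8 m
d₂ = v₂t₂ = 13 × 10.4 = 135.2 m
d_total = 298.0 m, t_total = 17.8 s
v_avg = d_total/t_total = 298.0/17.8 = 16.74 m/s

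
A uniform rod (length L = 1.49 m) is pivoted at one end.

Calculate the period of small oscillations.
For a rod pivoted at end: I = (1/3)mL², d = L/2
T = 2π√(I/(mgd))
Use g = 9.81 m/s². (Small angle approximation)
I/m = (1/3)L² = 0.74 m²; d = L/2 = 0.745 m
T = 2π√(I/(mgd)) = 2π√(0.74/(9.81×0.745)) = 1.999 s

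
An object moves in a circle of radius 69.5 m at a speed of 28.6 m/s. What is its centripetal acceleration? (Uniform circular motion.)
a_c = v²/r = 28.6²/69.5 = 817.96/69.5 = 11.77 m/s²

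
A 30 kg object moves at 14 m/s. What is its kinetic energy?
KE = ½mv² = ½×30×14² = 2940.0 J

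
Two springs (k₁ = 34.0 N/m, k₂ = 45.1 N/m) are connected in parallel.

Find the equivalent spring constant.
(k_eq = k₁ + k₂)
k_eq = k₁ + k₂ = 34.0 + 45.1 = 79.1 N/m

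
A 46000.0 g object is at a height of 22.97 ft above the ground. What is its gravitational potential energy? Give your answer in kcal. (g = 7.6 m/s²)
PE = mgh = 46 kg × 7.6 m/s² × 7.001 m = 2448 J = 0.585 kcal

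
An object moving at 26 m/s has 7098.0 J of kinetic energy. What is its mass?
KE = ½mv² → m = 2KE/v² = 2×7098.0/26² = 21.0 kg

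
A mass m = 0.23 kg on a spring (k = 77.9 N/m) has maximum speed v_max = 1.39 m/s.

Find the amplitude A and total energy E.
½mv²_max = ½kA² → A = v_max√(m/k) = 1.39×√(0.23/77.9) = 0.07553 m = 7.553 cm
E = ½mv²_max = ½×0.23×1.39² = 0.2222 J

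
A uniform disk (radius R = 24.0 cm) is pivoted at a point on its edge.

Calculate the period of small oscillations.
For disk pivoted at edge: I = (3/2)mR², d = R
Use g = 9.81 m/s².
I/m = (3/2)R² = 0.0864 m²; d = R = 0.24 m
T = 2π√((3/2)R²/(gR)) = 2π√(3R/(2g)) = 1.204 s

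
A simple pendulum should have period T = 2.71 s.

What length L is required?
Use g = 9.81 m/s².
T = 2π√(L/g) → L = g(T/2π)² = 9.81×(2.71/2π)² = 1.825 m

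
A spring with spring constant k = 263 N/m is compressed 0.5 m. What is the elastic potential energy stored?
PE = ½kx² = ½×263×0.5² = 32.88 J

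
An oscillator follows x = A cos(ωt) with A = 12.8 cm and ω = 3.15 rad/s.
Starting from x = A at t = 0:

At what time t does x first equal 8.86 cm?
cos(ωt) = x/A = 8.86/12.8 = 0.6922
ωt = arccos(0.6922) = 0.8063 rad
t = 0.8063/3.15 = 0.256 s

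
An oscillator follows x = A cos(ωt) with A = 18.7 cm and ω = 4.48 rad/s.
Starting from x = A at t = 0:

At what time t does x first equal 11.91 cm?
cos(ωt) = x/A = 11.91/18.7 = 0.6369
ωt = arccos(0.6369) = 0.8803 rad
t = 0.8803/4.48 = 0.1965 s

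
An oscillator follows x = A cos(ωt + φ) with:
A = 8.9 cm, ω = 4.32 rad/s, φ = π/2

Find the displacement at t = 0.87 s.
x = A cos(ωt + φ) = 8.9×cos(4.32×0.87 + π/2) = 5.148 cm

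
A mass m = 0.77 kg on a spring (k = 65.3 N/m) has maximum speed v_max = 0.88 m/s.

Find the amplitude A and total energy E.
½mv²_max = ½kA² → A = v_max√(m/k) = 0.88×√(0.77/65.3) = 0.09556 m = 9.556 cm
E = ½mv²_max = ½×0.77×0.88² = 0.2981 J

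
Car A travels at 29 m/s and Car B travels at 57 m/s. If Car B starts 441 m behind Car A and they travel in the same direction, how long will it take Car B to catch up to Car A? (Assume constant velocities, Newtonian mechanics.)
Relative speed: v_rel = 57 - 29 = 28 m/s
Time to catch: t = d₀/v_rel = 441/28 = 15.75 s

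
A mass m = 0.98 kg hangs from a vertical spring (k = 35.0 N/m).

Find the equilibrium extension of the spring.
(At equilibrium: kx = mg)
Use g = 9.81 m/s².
x_eq = mg/k = 0.98×9.81/35.0 = 0.2747 m = 27.47 cm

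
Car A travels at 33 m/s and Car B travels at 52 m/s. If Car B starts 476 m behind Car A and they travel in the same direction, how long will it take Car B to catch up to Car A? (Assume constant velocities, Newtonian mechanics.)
Relative speed: v_rel = 52 - 33 = 19 m/s
Time to catch: t = d₀/v_rel = 476/19 = 25.05 s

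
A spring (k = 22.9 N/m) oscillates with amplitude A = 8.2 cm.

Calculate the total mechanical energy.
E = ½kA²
E = ½kA² = ½×22.9×(0.082)² = 0.07699 J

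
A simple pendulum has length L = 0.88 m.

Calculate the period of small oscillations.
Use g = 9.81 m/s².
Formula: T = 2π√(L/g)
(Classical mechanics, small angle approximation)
T = 2π√(L/g) = 2π√(0.88/9.81) = 1.882 s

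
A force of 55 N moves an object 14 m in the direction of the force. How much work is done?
W = Fd = 55×14 = 770.0 J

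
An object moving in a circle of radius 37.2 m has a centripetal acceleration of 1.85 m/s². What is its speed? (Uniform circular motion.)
v = √(a_c × r) = √(1.85 × 37.2) = 8.3 m/s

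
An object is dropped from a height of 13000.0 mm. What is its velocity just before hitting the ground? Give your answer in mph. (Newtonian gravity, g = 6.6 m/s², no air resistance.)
v = √(2gh) (with unit conversion) = 29.3 mph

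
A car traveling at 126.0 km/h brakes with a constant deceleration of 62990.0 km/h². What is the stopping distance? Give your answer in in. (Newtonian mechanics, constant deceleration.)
d = v₀² / (2a) (with unit conversion) = 4961.0 in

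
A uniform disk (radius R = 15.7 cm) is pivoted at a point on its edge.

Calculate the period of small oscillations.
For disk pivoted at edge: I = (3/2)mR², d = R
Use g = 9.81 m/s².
I/m = (3/2)R² = 0.03697 m²; d = R = 0.157 m
T = 2π√((3/2)R²/(gR)) = 2π√(3R/(2g)) = 0.9735 s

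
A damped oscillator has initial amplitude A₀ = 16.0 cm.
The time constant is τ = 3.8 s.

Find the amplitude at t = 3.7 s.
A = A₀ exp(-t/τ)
A = A₀ exp(−t/τ) = 16.0×exp(−3.7/3.8) = 6.043 cm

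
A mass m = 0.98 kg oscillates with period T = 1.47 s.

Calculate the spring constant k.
T = 2π√(m/k) → k = m(2π/T)² = 0.98×(2π/1.47)² = 17.9 N/m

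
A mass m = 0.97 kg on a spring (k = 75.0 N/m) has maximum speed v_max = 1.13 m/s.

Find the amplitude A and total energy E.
½mv²_max = ½kA² → A = v_max√(m/k) = 1.13×√(0.97/75.0) = 0.1285 m = 12.85 cm
E = ½mv²_max = ½×0.97×1.13² = 0.6193 J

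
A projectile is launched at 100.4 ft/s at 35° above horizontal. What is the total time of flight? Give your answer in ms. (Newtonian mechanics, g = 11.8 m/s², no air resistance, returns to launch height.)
T = 2v₀sin(θ)/g (with unit conversion) = 2975.0 ms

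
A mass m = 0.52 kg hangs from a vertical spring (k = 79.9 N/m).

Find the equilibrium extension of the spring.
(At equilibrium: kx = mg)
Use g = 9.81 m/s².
x_eq = mg/k = 0.52×9.81/79.9 = 0.06384 m = 6.384 cm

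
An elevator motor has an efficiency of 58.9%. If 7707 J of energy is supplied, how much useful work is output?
W_out = η × W_in = 0.589 × 7707 = 4539.4 J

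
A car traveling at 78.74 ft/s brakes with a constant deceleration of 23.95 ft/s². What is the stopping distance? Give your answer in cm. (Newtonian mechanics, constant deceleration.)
d = v₀² / (2a) (with unit conversion) = 3945.0 cm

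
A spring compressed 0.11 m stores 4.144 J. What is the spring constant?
PE = ½kx² → k = 2PE/x² = 2×4.144/0.11² = 685.0 N/m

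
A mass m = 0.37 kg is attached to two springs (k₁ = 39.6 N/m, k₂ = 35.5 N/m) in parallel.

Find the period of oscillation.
k_eq = k₁+k₂ = 75.1 N/m
T = 2π√(m/k_eq) = 2π√(0.37/75.1) = 0.441 s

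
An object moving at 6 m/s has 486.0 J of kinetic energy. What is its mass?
KE = ½mv² → m = 2KE/v² = 2×486.0/6² = 27.0 kg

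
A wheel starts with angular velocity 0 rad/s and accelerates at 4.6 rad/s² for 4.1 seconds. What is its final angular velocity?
ω = ω₀ + αt = 0 + 4.6 × 4.1 = 18.86 rad/s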